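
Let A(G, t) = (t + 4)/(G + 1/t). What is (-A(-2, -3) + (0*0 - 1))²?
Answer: 16/49 ≈ 0.32653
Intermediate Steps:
A(G, t) = (4 + t)/(G + 1/t)
(-A(-2, -3) + (0*0 - 1))² = (-(-3)*(4 - 3)/(1 - 2*(-3)) + (0*0 - 1))² = (-(-3)/(1 + 6) + (0 - 1))² = (-(-3)/7 - 1)² = (-1*(-3/7) - 1)² = (3/7 - 1)² = (-4/7)² = 16/49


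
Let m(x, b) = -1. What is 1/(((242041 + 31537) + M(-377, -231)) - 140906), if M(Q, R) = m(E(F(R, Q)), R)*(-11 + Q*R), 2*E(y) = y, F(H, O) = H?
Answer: 1/45596 ≈ 2.1932e-5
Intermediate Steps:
E(y) = y/2
M(Q, R) = 11 - Q*R (M(Q, R) = -(-11 + Q*R) = 11 - Q*R)
1/(((242041 + 31537) + M(-377, -231)) - 140906) = 1/(((242041 + 31537) + (11 - 1*(-377)*(-231))) - 140906) = 1/((273578 + (11 - 87087)) - 140906) = 1/((273578 - 87076) - 140906) = 1/(186502 - 140906) = 1/45596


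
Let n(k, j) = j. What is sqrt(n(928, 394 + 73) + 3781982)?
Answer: sqrt(3782449) ≈ 1944.9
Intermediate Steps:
sqrt(n(928, 394 + 73) + 3781982) = sqrt((394 + 73) + 3781982) = sqrt(467 + 3781982) = sqrt(3782449)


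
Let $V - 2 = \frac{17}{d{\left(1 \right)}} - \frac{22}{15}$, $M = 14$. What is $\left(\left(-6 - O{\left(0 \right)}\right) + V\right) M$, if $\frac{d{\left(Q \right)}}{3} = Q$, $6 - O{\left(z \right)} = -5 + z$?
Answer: $- \frac{756}{5} \approx -151.2$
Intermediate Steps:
$O{\left(z \right)} = 11 - z$ ($O{\left(z \right)} = 6 - \left(-5 + z\right) = 11 - z$)
$d{\left(Q \right)} = 3 Q$
$V = \frac{31}{5}$ ($V = 2 + \left(\frac{17}{3 \cdot 1} - \frac{22}{15}\right) = 2 + \left(\frac{17}{3} - \frac{22}{15}\right) = 2 + \frac{21}{5} = \frac{31}{5} \approx 6.2$)
$\left(\left(-6 - O{\left(0 \right)}\right) + V\right) M = \left(\left(-6 - \left(11 - 0\right)\right) + \frac{31}{5}\right) 14 = \left(\left(-6 - \left(11 + 0\right)\right) + \frac{31}{5}\right) 14 = \left(\left(-6 - 11\right) + \frac{31}{5}\right) 14 = \left(-17 + \frac{31}{5}\right) 14 = \left(- \frac{54}{5}\right) 14 = - \frac{756}{5}$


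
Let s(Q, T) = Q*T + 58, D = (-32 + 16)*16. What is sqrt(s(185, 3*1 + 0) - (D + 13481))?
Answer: 2*I*sqrt(3153) ≈ 112.3*I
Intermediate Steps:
D = -256 (D = -16*16 = -256)
s(Q, T) = 58 + Q*T
sqrt(s(185, 3*1 + 0) - (D + 13481)) = sqrt((58 + 185*(3*1 + 0)) - (-256 + 13481)) = sqrt((58 + 185*(3 + 0)) - 1*13225) = sqrt((58 + 185*3) - 13225) = sqrt((58 + 555) - 13225) = sqrt(613 - 13225) = sqrt(-12612) = 2*I*sqrt(3153)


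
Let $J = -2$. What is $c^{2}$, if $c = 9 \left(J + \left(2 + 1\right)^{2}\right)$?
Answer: $3969$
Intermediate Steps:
$c = 63$ ($c = 9 \left(-2 + \left(2 + 1\right)^{2}\right) = 9 \left(-2 + 3^{2}\right) = 9 \left(-2 + 9\right) = 9 \cdot 7 = 63$)
$c^{2} = 63^{2} = 3969$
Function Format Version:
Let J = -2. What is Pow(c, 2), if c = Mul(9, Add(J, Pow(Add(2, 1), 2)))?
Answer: 3969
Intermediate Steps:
c = 63 (c = Mul(9, Add(-2, Pow(Add(2, 1), 2))) = Mul(9, Add(-2, Pow(3, 2))) = Mul(9, Add(-2, 9)) = Mul(9, 7) = 63)
Pow(c, 2) = Pow(63, 2) = 3969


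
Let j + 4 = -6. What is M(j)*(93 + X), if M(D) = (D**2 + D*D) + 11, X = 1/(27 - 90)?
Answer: 1236038/63 ≈ 19620.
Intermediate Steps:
j = -10 (j = -4 - 6 = -10)
X = -1/63 (X = 1/(-63) = -1/63 ≈ -0.015873)
M(D) = 11 + 2*D**2 (M(D) = (D**2 + D**2) + 11 = 2*D**2 + 11 = 11 + 2*D**2)
M(j)*(93 + X) = (11 + 2*(-10)**2)*(93 - 1/63) = (11 + 2*100)*(5858/63) = (11 + 200)*(5858/63) = 211*(5858/63) = 1236038/63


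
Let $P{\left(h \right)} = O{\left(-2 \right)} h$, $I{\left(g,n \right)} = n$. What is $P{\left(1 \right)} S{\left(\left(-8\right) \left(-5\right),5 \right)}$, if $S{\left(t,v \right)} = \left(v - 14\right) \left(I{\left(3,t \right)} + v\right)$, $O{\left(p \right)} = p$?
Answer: $810$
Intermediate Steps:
$P{\left(h \right)} = - 2 h$
$S{\left(t,v \right)} = \left(-14 + v\right) \left(t + v\right)$ ($S{\left(t,v \right)} = \left(v - 14\right) \left(t + v\right) = \left(-14 + v\right) \left(t + v\right)$)
$P{\left(1 \right)} S{\left(\left(-8\right) \left(-5\right),5 \right)} = \left(-2\right) 1 \left(5^{2} - 14 \left(\left(-8\right) \left(-5\right)\right) - 70 + \left(-8\right) \left(-5\right) 5\right) = - 2 \left(25 - 560 - 70 + 40 \cdot 5\right) = - 2 \left(25 - 560 - 70 + 200\right) = \left(-2\right) \left(-405\right) = 810$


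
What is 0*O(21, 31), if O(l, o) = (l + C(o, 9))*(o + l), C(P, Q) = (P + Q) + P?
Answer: 0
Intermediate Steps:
C(P, Q) = Q + 2*P
O(l, o) = (l + o)*(9 + l + 2*o) (O(l, o) = (l + (9 + 2*o))*(o + l) = (9 + l + 2*o)*(l + o) = (l + o)*(9 + l + 2*o))
0*O(21, 31) = 0*(21² + 21*31 + 21*(9 + 2*31) + 31*(9 + 2*31)) = 0*(441 + 651 + 21*(9 + 62) + 31*(9 + 62)) = 0*(441 + 651 + 21*71 + 31*71) = 0*(441 + 651 + 1491 + 2201) = 0*4784 = 0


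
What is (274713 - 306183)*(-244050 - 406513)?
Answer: 20473217610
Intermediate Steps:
(274713 - 306183)*(-244050 - 406513) = -31470*(-650563) = 20473217610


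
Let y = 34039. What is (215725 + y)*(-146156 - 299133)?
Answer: -111217161796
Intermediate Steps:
(215725 + y)*(-146156 - 299133) = (215725 + 34039)*(-146156 - 299133) = 249764*(-445289) = -111217161796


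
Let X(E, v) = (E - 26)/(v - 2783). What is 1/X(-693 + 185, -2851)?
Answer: 939/89 ≈ 10.551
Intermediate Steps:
X(E, v) = (-26 + E)/(-2783 + v)
1/X(-693 + 185, -2851) = 1/((-26 + (-693 + 185))/(-2783 - 2851)) = 1/((-26 - 508)/(-5634)) = 1/(-1/5634*(-534)) = 1/(89/939) = 939/89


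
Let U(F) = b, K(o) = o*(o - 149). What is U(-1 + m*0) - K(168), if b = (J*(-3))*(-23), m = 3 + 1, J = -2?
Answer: -3330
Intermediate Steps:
K(o) = o*(-149 + o)
m = 4
b = -138 (b = -2*(-3)*(-23) = 6*(-23) = -138)
U(F) = -138
U(-1 + m*0) - K(168) = -138 - 168*(-149 + 168) = -138 - 168*19 = -138 - 1*3192 = -138 - 3192 = -3330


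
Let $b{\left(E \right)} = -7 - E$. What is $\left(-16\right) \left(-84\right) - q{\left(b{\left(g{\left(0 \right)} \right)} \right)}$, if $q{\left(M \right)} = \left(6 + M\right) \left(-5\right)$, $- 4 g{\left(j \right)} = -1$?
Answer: $\frac{5351}{4} \approx 1337.8$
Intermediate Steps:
$g{\left(j \right)} = \frac{1}{4}$ ($g{\left(j \right)} = \left(- \frac{1}{4}\right) \left(-1\right) = \frac{1}{4}$)
$q{\left(M \right)} = -30 - 5 M$
$\left(-16\right) \left(-84\right) - q{\left(b{\left(g{\left(0 \right)} \right)} \right)} = \left(-16\right) \left(-84\right) - \left(-30 - 5 \left(-7 - \frac{1}{4}\right)\right) = 1344 - \left(-30 - 5 \left(-7 - \frac{1}{4}\right)\right) = 1344 - \left(-30 - - \frac{145}{4}\right) = 1344 - \left(-30 + \frac{145}{4}\right) = 1344 - \frac{25}{4} = \frac{5351}{4}$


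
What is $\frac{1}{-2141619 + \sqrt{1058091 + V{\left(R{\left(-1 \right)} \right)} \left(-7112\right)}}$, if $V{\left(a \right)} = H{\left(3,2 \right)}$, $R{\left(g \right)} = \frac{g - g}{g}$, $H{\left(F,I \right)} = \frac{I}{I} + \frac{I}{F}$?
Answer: $- \frac{6424857}{13759592684770} - \frac{\sqrt{9416139}}{13759592684770} \approx -4.6716 \cdot 10^{-7}$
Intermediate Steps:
$H{\left(F,I \right)} = 1 + \frac{I}{F}$
$R{\left(g \right)} = 0$ ($R{\left(g \right)} = \frac{0}{g} = 0$)
$V{\left(a \right)} = \frac{5}{3}$ ($V{\left(a \right)} = \frac{3 + 2}{3} = \frac{1}{3} \cdot 5 = \frac{5}{3}$)
$\frac{1}{-2141619 + \sqrt{1058091 + V{\left(R{\left(-1 \right)} \right)} \left(-7112\right)}} = \frac{1}{-2141619 + \sqrt{1058091 + \frac{5}{3} \left(-7112\right)}} = \frac{1}{-2141619 + \sqrt{1058091 - \frac{35560}{3}}} = \frac{1}{-2141619 + \sqrt{\frac{3138713}{3}}} = \frac{1}{-2141619 + \frac{\sqrt{9416139}}{3}}$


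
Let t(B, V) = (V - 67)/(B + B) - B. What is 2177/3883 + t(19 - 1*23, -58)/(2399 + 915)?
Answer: 58326255/102946096 ≈ 0.56657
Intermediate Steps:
t(B, V) = -B + (-67 + V)/(2*B) (t(B, V) = (-67 + V)/((2*B)) - B = (-67 + V)*(1/(2*B)) - B = (-67 + V)/(2*B) - B = -B + (-67 + V)/(2*B))
2177/3883 + t(19 - 1*23, -58)/(2399 + 915) = 2177/3883 + ((-67 - 58 - 2*(19 - 1*23)**2)/(2*(19 - 1*23)))/(2399 + 915) = 2177*(1/3883) + ((-67 - 58 - 2*(19 - 23)**2)/(2*(19 - 23)))/3314 = 2177/3883 + ((1/2)*(-67 - 58 - 2*(-4)**2)/(-4))*(1/3314) = 2177/3883 + ((1/2)*(-1/4)*(-67 - 58 - 2*16))*(1/3314) = 2177/3883 + ((1/2)*(-1/4)*(-67 - 58 - 32))*(1/3314) = 2177/3883 + ((1/2)*(-1/4)*(-157))*(1/3314) = 2177/3883 + (157/8)*(1/3314) = 2177/3883 + 157/26512 = 58326255/102946096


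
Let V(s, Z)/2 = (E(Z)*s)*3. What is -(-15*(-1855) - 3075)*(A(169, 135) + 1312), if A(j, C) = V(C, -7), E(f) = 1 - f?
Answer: -192852000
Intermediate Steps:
V(s, Z) = 6*s*(1 - Z) (V(s, Z) = 2*(((1 - Z)*s)*3) = 2*((s*(1 - Z))*3) = 2*(3*s*(1 - Z)) = 6*s*(1 - Z))
A(j, C) = 48*C (A(j, C) = 6*C*(1 - 1*(-7)) = 6*C*(1 + 7) = 6*C*8 = 48*C)
-(-15*(-1855) - 3075)*(A(169, 135) + 1312) = -(-15*(-1855) - 3075)*(48*135 + 1312) = -(27825 - 3075)*(6480 + 1312) = -24750*7792 = -1*192852000 = -192852000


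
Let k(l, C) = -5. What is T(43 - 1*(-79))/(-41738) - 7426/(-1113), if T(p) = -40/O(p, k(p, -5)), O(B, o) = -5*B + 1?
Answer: 4494221566/673588713 ≈ 6.6721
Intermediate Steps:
O(B, o) = 1 - 5*B
T(p) = -40/(1 - 5*p)
T(43 - 1*(-79))/(-41738) - 7426/(-1113) = (40/(-1 + 5*(43 - 1*(-79))))/(-41738) - 7426/(-1113) = (40/(-1 + 5*(43 + 79)))*(-1/41738) - 7426*(-1/1113) = (40/(-1 + 5*122))*(-1/41738) + 7426/1113 = (40/(-1 + 610))*(-1/41738) + 7426/1113 = (40/609)*(-1/41738) + 7426/1113 = -20/12709221 + 7426/1113 = 4494221566/673588713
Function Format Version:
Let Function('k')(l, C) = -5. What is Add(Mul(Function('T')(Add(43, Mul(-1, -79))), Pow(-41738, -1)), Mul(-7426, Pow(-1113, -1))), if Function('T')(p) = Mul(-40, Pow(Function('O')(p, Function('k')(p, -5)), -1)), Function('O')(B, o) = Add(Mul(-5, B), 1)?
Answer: Rational(4494221566, 673588713) ≈ 6.6721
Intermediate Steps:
Function('O')(B, o) = Add(1, Mul(-5, B))
Function('T')(p) = Mul(-40, Pow(Add(1, Mul(-5, p)), -1))
Add(Mul(Function('T')(Add(43, Mul(-1, -79))), Pow(-41738, -1)), Mul(-7426, Pow(-1113, -1))) = Add(Mul(Mul(40, Pow(Add(-1, Mul(5, Add(43, Mul(-1, -79)))), -1)), Pow(-41738, -1)), Mul(-7426, Pow(-1113, -1))) = Add(Mul(Mul(40, Pow(Add(-1, Mul(5, Add(43, 79))), -1)), Rational(-1, 41738)), Mul(-7426, Rational(-1, 1113))) = Add(Mul(Mul(40, Pow(Add(-1, Mul(5, 122)), -1)), Rational(-1, 41738)), Rational(7426, 1113)) = Add(Mul(Mul(40, Pow(Add(-1, 610), -1)), Rational(-1, 41738)), Rational(7426, 1113)) = Add(Mul(Mul(40, Pow(609, -1)), Rational(-1, 41738)), Rational(7426, 1113)) = Add(Mul(Mul(40, Rational(1, 609)), Rational(-1, 41738)), Rational(7426, 1113)) = Add(Mul(Rational(40, 609), Rational(-1, 41738)), Rational(7426, 1113)) = Add(Rational(-20, 12709221), Rational(7426, 1113)) = Rational(4494221566, 673588713)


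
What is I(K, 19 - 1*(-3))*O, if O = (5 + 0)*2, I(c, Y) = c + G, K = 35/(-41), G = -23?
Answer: -9780/41 ≈ -238.54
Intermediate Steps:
K = -35/41 (K = 35*(-1/41) = -35/41 ≈ -0.85366)
I(c, Y) = -23 + c (I(c, Y) = c - 23 = -23 + c)
O = 10 (O = 5*2 = 10)
I(K, 19 - 1*(-3))*O = (-23 - 35/41)*10 = -978/41*10 = -9780/41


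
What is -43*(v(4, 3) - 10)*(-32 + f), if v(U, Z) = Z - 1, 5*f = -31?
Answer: -65704/5 ≈ -13141.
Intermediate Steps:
f = -31/5 (f = (1/5)*(-31) = -31/5 ≈ -6.2000)
v(U, Z) = -1 + Z
-43*(v(4, 3) - 10)*(-32 + f) = -43*((-1 + 3) - 10)*(-32 - 31/5) = -43*(2 - 10)*(-191)/5 = -(-344)*(-191)/5 = -43*1528/5 = -65704/5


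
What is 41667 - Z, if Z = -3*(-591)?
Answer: 39894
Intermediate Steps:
Z = 1773
41667 - Z = 41667 - 1*1773 = 41667 - 1773 = 39894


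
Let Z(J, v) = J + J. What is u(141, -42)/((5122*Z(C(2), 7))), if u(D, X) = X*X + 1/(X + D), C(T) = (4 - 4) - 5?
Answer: -174637/5070780 ≈ -0.034440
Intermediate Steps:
C(T) = -5 (C(T) = 0 - 5 = -5)
Z(J, v) = 2*J
u(D, X) = X² + 1/(D + X)
u(141, -42)/((5122*Z(C(2), 7))) = ((1 + (-42)³ + 141*(-42)²)/(141 - 42))/((5122*(2*(-5)))) = ((1 - 74088 + 141*1764)/99)/((5122*(-10))) = ((1 - 74088 + 248724)/99)/(-51220) = ((1/99)*174637)*(-1/51220) = (174637/99)*(-1/51220) = -174637/5070780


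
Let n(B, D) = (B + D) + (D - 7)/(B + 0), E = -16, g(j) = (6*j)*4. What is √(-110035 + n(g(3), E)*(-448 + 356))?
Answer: I*√4145674/6 ≈ 339.35*I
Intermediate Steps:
g(j) = 24*j
n(B, D) = B + D + (-7 + D)/B (n(B, D) = (B + D) + (-7 + D)/B = B + D + (-7 + D)/B)
√(-110035 + n(g(3), E)*(-448 + 356)) = √(-110035 + ((-7 - 16 + (24*3)*(24*3 - 16))/((24*3)))*(-448 + 356)) = √(-110035 + ((-7 - 16 + 72*(72 - 16))/72)*(-92)) = √(-110035 + ((-7 - 16 + 72*56)/72)*(-92)) = √(-110035 + ((-7 - 16 + 4032)/72)*(-92)) = √(-110035 + ((1/72)*4009)*(-92)) = √(-110035 + (4009/72)*(-92)) = √(-110035 - 92207/18) = √(-2072837/18) = I*√4145674/6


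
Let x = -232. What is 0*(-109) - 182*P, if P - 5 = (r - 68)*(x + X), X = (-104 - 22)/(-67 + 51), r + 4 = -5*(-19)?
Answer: 3749109/4 ≈ 9.3728e+5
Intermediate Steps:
r = 91 (r = -4 - 5*(-19) = -4 + 95 = 91)
X = 63/8 (X = -126/(-16) = -126*(-1/16) = 63/8 ≈ 7.8750)
P = -41199/8 (P = 5 + (91 - 68)*(-232 + 63/8) = 5 + 23*(-1793/8) = 5 - 41239/8 = -41199/8 ≈ -5149.9)
0*(-109) - 182*P = 0*(-109) - 182*(-41199/8) = 0 + 3749109/4 = 3749109/4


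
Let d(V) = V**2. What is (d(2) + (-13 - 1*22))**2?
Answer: 961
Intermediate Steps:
(d(2) + (-13 - 1*22))**2 = (2**2 + (-13 - 1*22))**2 = (4 + (-13 - 22))**2 = (4 - 35)**2 = (-31)**2 = 961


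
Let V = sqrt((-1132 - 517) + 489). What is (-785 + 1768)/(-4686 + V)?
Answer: -2303169/10979878 - 983*I*sqrt(290)/10979878 ≈ -0.20976 - 0.0015246*I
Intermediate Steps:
V = 2*I*sqrt(290) (V = sqrt(-1649 + 489) = sqrt(-1160) = 2*I*sqrt(290) ≈ 34.059*I)
(-785 + 1768)/(-4686 + V) = (-785 + 1768)/(-4686 + 2*I*sqrt(290)) = 983/(-4686 + 2*I*sqrt(290))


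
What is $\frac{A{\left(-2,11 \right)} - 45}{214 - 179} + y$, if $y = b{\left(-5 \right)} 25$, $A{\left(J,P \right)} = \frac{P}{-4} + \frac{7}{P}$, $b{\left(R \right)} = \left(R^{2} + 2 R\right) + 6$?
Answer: $\frac{806427}{1540} \approx 523.65$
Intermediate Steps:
$b{\left(R \right)} = 6 + R^{2} + 2 R$
$A{\left(J,P \right)} = \frac{7}{P} - \frac{P}{4}$ ($A{\left(J,P \right)} = P \left(- \frac{1}{4}\right) + \frac{7}{P} = - \frac{P}{4} + \frac{7}{P} = \frac{7}{P} - \frac{P}{4}$)
$y = 525$ ($y = \left(6 + \left(-5\right)^{2} + 2 \left(-5\right)\right) 25 = \left(6 + 25 - 10\right) 25 = 21 \cdot 25 = 525$)
$\frac{A{\left(-2,11 \right)} - 45}{214 - 179} + y = \frac{\left(\frac{7}{11} - \frac{11}{4}\right) - 45}{214 - 179} + 525 = \frac{\left(7 \cdot \frac{1}{11} - \frac{11}{4}\right) - 45}{35} + 525 = \left(\left(\frac{7}{11} - \frac{11}{4}\right) - 45\right) \frac{1}{35} + 525 = \left(- \frac{93}{44} - 45\right) \frac{1}{35} + 525 = \left(- \frac{2073}{44}\right) \frac{1}{35} + 525 = - \frac{2073}{1540} + 525 = \frac{806427}{1540}$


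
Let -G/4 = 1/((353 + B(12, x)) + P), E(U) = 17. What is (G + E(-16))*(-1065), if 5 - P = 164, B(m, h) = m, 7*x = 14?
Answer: -1862685/103 ≈ -18084.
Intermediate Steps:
x = 2 (x = (1/7)*14 = 2)
P = -159 (P = 5 - 1*164 = 5 - 164 = -159)
G = -2/103 (G = -4/((353 + 12) - 159) = -4/(365 - 159) = -4/206 = -4*1/206 = -2/103 ≈ -0.019417)
(G + E(-16))*(-1065) = (-2/103 + 17)*(-1065) = (1749/103)*(-1065) = -1862685/103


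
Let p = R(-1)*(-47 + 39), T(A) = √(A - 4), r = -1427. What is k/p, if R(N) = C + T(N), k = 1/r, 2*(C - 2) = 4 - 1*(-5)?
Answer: 13/1078812 - I*√5/539406 ≈ 1.205e-5 - 4.1454e-6*I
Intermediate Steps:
C = 13/2 (C = 2 + (4 - 1*(-5))/2 = 2 + (4 + 5)/2 = 2 + (½)*9 = 2 + 9/2 = 13/2 ≈ 6.5000)
T(A) = √(-4 + A)
k = -1/1427 (k = 1/(-1427) = -1/1427 ≈ -0.00070077)
R(N) = 13/2 + √(-4 + N)
p = -52 - 8*I*√5 (p = (13/2 + √(-4 - 1))*(-47 + 39) = (13/2 + √(-5))*(-8) = (13/2 + I*√5)*(-8) = -52 - 8*I*√5 ≈ -52.0 - 17.889*I)
k/p = -1/(1427*(-52 - 8*I*√5))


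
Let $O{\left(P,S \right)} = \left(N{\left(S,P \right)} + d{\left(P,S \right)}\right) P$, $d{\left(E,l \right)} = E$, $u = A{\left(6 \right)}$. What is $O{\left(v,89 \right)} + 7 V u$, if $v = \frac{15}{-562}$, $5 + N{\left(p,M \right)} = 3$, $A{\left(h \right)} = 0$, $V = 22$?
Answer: $\frac{17085}{315844} \approx 0.054093$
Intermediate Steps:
$u = 0$
$N{\left(p,M \right)} = -2$ ($N{\left(p,M \right)} = -5 + 3 = -2$)
$v = - \frac{15}{562}$ ($v = 15 \left(- \frac{1}{562}\right) = - \frac{15}{562} \approx -0.02669$)
$O{\left(P,S \right)} = P \left(-2 + P\right)$ ($O{\left(P,S \right)} = \left(-2 + P\right) P = P \left(-2 + P\right)$)
$O{\left(v,89 \right)} + 7 V u = - \frac{15 \left(-2 - \frac{15}{562}\right)}{562} + 7 \cdot 22 \cdot 0 = \left(- \frac{15}{562}\right) \left(- \frac{1139}{562}\right) + 154 \cdot 0 = \frac{17085}{315844} + 0 = \frac{17085}{315844}$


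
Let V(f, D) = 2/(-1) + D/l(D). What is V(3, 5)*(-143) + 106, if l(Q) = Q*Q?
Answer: 1817/5 ≈ 363.40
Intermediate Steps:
l(Q) = Q**2
V(f, D) = -2 + 1/D (V(f, D) = 2/(-1) + D/(D**2) = 2*(-1) + D/D**2 = -2 + 1/D)
V(3, 5)*(-143) + 106 = (-2 + 1/5)*(-143) + 106 = -9/5*(-143) + 106 = 1287/5 + 106 = 1817/5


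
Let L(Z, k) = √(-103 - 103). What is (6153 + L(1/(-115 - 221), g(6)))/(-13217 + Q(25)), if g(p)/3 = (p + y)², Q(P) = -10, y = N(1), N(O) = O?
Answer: -2051/4409 - I*√206/13227 ≈ -0.46518 - 0.0010851*I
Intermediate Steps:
y = 1
g(p) = 3*(1 + p)² (g(p) = 3*(p + 1)² = 3*(1 + p)²)
L(Z, k) = I*√206 (L(Z, k) = √(-206) = I*√206)
(6153 + L(1/(-115 - 221), g(6)))/(-13217 + Q(25)) = (6153 + I*√206)/(-13217 - 10) = (6153 + I*√206)/(-13227) = (6153 + I*√206)*(-1/13227) = -2051/4409 - I*√206/13227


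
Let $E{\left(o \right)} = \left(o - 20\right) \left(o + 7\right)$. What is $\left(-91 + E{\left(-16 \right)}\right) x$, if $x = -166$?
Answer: $-38678$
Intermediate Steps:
$E{\left(o \right)} = \left(-20 + o\right) \left(7 + o\right)$
$\left(-91 + E{\left(-16 \right)}\right) x = \left(-91 - \left(-68 - 256\right)\right) \left(-166\right) = \left(-91 + \left(-140 + 256 + 208\right)\right) \left(-166\right) = \left(-91 + 324\right) \left(-166\right) = 233 \left(-166\right) = -38678$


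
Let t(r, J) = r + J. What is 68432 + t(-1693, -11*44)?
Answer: 66255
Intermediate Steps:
t(r, J) = J + r
68432 + t(-1693, -11*44) = 68432 + (-11*44 - 1693) = 68432 + (-484 - 1693) = 68432 - 2177 = 66255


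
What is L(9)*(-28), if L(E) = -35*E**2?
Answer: 79380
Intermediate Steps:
L(9)*(-28) = -35*9**2*(-28) = -35*81*(-28) = -2835*(-28) = 79380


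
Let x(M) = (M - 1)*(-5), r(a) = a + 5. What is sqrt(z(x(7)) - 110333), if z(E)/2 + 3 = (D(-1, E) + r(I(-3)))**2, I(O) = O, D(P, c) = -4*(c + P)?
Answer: I*sqrt(78587) ≈ 280.33*I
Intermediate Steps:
D(P, c) = -4*P - 4*c (D(P, c) = -4*(P + c) = -4*P - 4*c)
r(a) = 5 + a
x(M) = 5 - 5*M (x(M) = (-1 + M)*(-5) = 5 - 5*M)
z(E) = -6 + 2*(6 - 4*E)**2 (z(E) = -6 + 2*((-4*(-1) - 4*E) + (5 - 3))**2 = -6 + 2*((4 - 4*E) + 2)**2 = -6 + 2*(6 - 4*E)**2)
sqrt(z(x(7)) - 110333) = sqrt((66 - 96*(5 - 5*7) + 32*(5 - 5*7)**2) - 110333) = sqrt((66 - 96*(5 - 35) + 32*(5 - 35)**2) - 110333) = sqrt((66 - 96*(-30) + 32*(-30)**2) - 110333) = sqrt((66 + 2880 + 32*900) - 110333) = sqrt((66 + 2880 + 28800) - 110333) = sqrt(31746 - 110333) = sqrt(-78587) = I*sqrt(78587)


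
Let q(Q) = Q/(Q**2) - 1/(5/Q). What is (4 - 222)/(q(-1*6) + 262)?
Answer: -6540/7891 ≈ -0.82879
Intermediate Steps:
q(Q) = 1/Q - Q/5 (q(Q) = Q/Q**2 - Q/5 = 1/Q - Q/5)
(4 - 222)/(q(-1*6) + 262) = (4 - 222)/((1/(-1*6) - (-1)*6/5) + 262) = -218/((1/(-6) - 1/5*(-6)) + 262) = -218/((-1/6 + 6/5) + 262) = -218/(31/30 + 262) = -218/7891/30 = -218*30/7891 = -6540/7891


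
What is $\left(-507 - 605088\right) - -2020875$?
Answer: $1415280$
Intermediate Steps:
$\left(-507 - 605088\right) - -2020875 = \left(-507 - 605088\right) + 2020875 = -605595 + 2020875 = 1415280$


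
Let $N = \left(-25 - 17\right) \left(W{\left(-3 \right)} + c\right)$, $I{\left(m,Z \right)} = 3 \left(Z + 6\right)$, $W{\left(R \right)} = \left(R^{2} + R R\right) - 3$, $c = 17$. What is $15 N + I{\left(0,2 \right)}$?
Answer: $-20136$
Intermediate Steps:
$W{\left(R \right)} = -3 + 2 R^{2}$ ($W{\left(R \right)} = \left(R^{2} + R^{2}\right) - 3 = 2 R^{2} - 3 = -3 + 2 R^{2}$)
$I{\left(m,Z \right)} = 18 + 3 Z$ ($I{\left(m,Z \right)} = 3 \left(6 + Z\right) = 18 + 3 Z$)
$N = -1344$ ($N = \left(-25 - 17\right) \left(\left(-3 + 2 \left(-3\right)^{2}\right) + 17\right) = - 42 \left(\left(-3 + 2 \cdot 9\right) + 17\right) = - 42 \left(\left(-3 + 18\right) + 17\right) = - 42 \left(15 + 17\right) = \left(-42\right) 32 = -1344$)
$15 N + I{\left(0,2 \right)} = 15 \left(-1344\right) + \left(18 + 3 \cdot 2\right) = -20160 + \left(18 + 6\right) = -20160 + 24 = -20136$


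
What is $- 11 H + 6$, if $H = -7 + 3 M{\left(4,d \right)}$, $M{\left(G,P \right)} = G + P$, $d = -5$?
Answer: $116$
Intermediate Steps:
$H = -10$ ($H = -7 + 3 \left(4 - 5\right) = -7 + 3 \left(-1\right) = -7 - 3 = -10$)
$- 11 H + 6 = \left(-11\right) \left(-10\right) + 6 = 110 + 6 = 116$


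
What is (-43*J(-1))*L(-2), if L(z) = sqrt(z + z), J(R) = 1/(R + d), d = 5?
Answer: -43*I/2 ≈ -21.5*I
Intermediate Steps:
J(R) = 1/(5 + R) (J(R) = 1/(R + 5) = 1/(5 + R))
L(z) = sqrt(2)*sqrt(z) (L(z) = sqrt(2*z) = sqrt(2)*sqrt(z))
(-43*J(-1))*L(-2) = (-43/(5 - 1))*(sqrt(2)*sqrt(-2)) = (-43/4)*(sqrt(2)*(I*sqrt(2))) = (-43*1/4)*(2*I) = -43*I/2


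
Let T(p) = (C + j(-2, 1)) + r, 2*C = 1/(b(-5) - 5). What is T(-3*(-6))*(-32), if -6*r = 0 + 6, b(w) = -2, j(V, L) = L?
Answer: 16/7 ≈ 2.2857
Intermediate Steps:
r = -1 (r = -(0 + 6)/6 = -⅙*6 = -1)
C = -1/14 (C = 1/(2*(-2 - 5)) = (½)/(-7) = (½)*(-⅐) = -1/14 ≈ -0.071429)
T(p) = -1/14 (T(p) = (-1/14 + 1) - 1 = 13/14 - 1 = -1/14)
T(-3*(-6))*(-32) = -1/14*(-32) = 16/7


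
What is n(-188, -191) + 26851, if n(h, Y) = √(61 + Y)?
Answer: 26851 + I*√130 ≈ 26851.0 + 11.402*I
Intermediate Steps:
n(-188, -191) + 26851 = √(61 - 191) + 26851 = √(-130) + 26851 = I*√130 + 26851 = 26851 + I*√130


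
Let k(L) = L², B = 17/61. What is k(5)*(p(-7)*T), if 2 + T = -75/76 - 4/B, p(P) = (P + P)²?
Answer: -27443675/323 ≈ -84965.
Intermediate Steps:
B = 17/61 (B = 17*(1/61) = 17/61 ≈ 0.27869)
p(P) = 4*P² (p(P) = (2*P)² = 4*P²)
T = -22403/1292 (T = -2 + (-75/76 - 4/17/61) = -2 + (-75*1/76 - 4*61/17) = -2 + (-75/76 - 244/17) = -2 - 19819/1292 = -22403/1292 ≈ -17.340)
k(5)*(p(-7)*T) = 5²*((4*(-7)²)*(-22403/1292)) = 25*((4*49)*(-22403/1292)) = 25*(196*(-22403/1292)) = 25*(-1097747/323) = -27443675/323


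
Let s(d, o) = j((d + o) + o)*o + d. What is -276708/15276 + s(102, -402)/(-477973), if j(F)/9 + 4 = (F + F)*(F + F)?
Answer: 9067816996115/608459629 ≈ 14903.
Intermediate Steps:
j(F) = -36 + 36*F**2 (j(F) = -36 + 9*((F + F)*(F + F)) = -36 + 9*((2*F)*(2*F)) = -36 + 9*(4*F**2) = -36 + 36*F**2)
s(d, o) = d + o*(-36 + 36*(d + 2*o)**2) (s(d, o) = (-36 + 36*((d + o) + o)**2)*o + d = (-36 + 36*(d + 2*o)**2)*o + d = o*(-36 + 36*(d + 2*o)**2) + d = d + o*(-36 + 36*(d + 2*o)**2))
-276708/15276 + s(102, -402)/(-477973) = -276708/15276 + (102 + 36*(-402)*(-1 + (102 + 2*(-402))**2))/(-477973) = -276708*1/15276 + (102 + 36*(-402)*(-1 + (102 - 804)**2))*(-1/477973) = -23059/1273 + (102 + 36*(-402)*(-1 + (-702)**2))*(-1/477973) = -23059/1273 + (102 + 36*(-402)*(-1 + 492804))*(-1/477973) = -23059/1273 + (102 + 36*(-402)*492803)*(-1/477973) = -23059/1273 + (102 - 7131845016)*(-1/477973) = -23059/1273 - 7131844914*(-1/477973) = -23059/1273 + 7131844914/477973 = 9067816996115/608459629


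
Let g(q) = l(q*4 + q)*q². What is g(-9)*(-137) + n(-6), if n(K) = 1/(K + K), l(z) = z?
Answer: 5992379/12 ≈ 4.9937e+5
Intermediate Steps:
n(K) = 1/(2*K)
g(q) = 5*q³ (g(q) = (q*4 + q)*q² = (4*q + q)*q² = (5*q)*q² = 5*q³)
g(-9)*(-137) + n(-6) = (5*(-9)³)*(-137) + (½)/(-6) = (5*(-729))*(-137) + (½)*(-⅙) = -3645*(-137) - 1/12 = 499365 - 1/12 = 5992379/12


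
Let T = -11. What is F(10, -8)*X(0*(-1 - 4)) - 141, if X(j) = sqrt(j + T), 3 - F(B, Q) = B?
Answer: -141 - 7*I*sqrt(11) ≈ -141.0 - 23.216*I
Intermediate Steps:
F(B, Q) = 3 - B
X(j) = sqrt(-11 + j) (X(j) = sqrt(j - 11) = sqrt(-11 + j))
F(10, -8)*X(0*(-1 - 4)) - 141 = (3 - 1*10)*sqrt(-11 + 0*(-1 - 4)) - 141 = (3 - 10)*sqrt(-11 + 0*(-5)) - 141 = -7*sqrt(-11 + 0) - 141 = -7*I*sqrt(11) - 141 = -141 - 7*I*sqrt(11)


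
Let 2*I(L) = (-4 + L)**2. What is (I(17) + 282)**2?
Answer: 537289/4 ≈ 1.3432e+5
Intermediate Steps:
I(L) = (-4 + L)**2/2
(I(17) + 282)**2 = ((-4 + 17)**2/2 + 282)**2 = ((1/2)*13**2 + 282)**2 = ((1/2)*169 + 282)**2 = (169/2 + 282)**2 = (733/2)**2 = 537289/4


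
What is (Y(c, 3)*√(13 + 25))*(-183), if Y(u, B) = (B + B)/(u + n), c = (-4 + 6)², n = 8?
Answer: -183*√38/2 ≈ -564.04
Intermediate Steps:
c = 4 (c = 2² = 4)
Y(u, B) = 2*B/(8 + u) (Y(u, B) = (B + B)/(u + 8) = (2*B)/(8 + u) = 2*B/(8 + u))
(Y(c, 3)*√(13 + 25))*(-183) = ((2*3/(8 + 4))*√(13 + 25))*(-183) = ((2*3/12)*√38)*(-183) = ((2*3*(1/12))*√38)*(-183) = (√38/2)*(-183) = -183*√38/2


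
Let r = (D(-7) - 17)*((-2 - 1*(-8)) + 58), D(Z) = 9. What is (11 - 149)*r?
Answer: 70656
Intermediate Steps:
r = -512 (r = (9 - 17)*((-2 - 1*(-8)) + 58) = -8*((-2 + 8) + 58) = -8*(6 + 58) = -8*64 = -512)
(11 - 149)*r = (11 - 149)*(-512) = -138*(-512) = 70656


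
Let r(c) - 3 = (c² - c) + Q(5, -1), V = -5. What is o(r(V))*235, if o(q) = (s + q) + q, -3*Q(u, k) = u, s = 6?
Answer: 48410/3 ≈ 16137.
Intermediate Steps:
Q(u, k) = -u/3
r(c) = 4/3 + c² - c (r(c) = 3 + ((c² - c) - ⅓*5) = 3 + ((c² - c) - 5/3) = 3 + (-5/3 + c² - c) = 4/3 + c² - c)
o(q) = 6 + 2*q (o(q) = (6 + q) + q = 6 + 2*q)
o(r(V))*235 = (6 + 2*(4/3 + (-5)² - 1*(-5)))*235 = (6 + 2*(4/3 + 25 + 5))*235 = (6 + 2*(94/3))*235 = (6 + 188/3)*235 = (206/3)*235 = 48410/3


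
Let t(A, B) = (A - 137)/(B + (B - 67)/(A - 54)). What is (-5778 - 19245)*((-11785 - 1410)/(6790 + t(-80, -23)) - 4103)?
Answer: 49756460960591/484399 ≈ 1.0272e+8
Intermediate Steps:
t(A, B) = (-137 + A)/(B + (-67 + B)/(-54 + A))
(-5778 - 19245)*((-11785 - 1410)/(6790 + t(-80, -23)) - 4103) = (-5778 - 19245)*((-11785 - 1410)/(6790 + (-7398 - 1*(-80)**2 + 191*(-80))/(67 + 53*(-23) - 1*(-80)*(-23))) - 4103) = -25023*(-13195/(6790 + (-7398 - 1*6400 - 15280)/(67 - 1219 - 1840)) - 4103) = -25023*(-13195/(6790 + (-7398 - 6400 - 15280)/(-2992)) - 4103) = -25023*(-13195/(6790 - 1/2992*(-29078)) - 4103) = -25023*(-13195/(6790 + 14539/1496) - 4103) = -25023*(-13195/10172379/1496 - 4103) = -25023*(-13195*1496/10172379 - 4103) = -25023*(-2819960/1453197 - 4103) = -25023*(-5965287251/1453197) = 49756460960591/484399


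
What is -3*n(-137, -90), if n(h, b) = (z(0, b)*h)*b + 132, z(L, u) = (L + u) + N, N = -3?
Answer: 3439674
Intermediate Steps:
z(L, u) = -3 + L + u (z(L, u) = (L + u) - 3 = -3 + L + u)
n(h, b) = 132 + b*h*(-3 + b) (n(h, b) = ((-3 + 0 + b)*h)*b + 132 = ((-3 + b)*h)*b + 132 = (h*(-3 + b))*b + 132 = b*h*(-3 + b) + 132 = 132 + b*h*(-3 + b))
-3*n(-137, -90) = -3*(132 - 90*(-137)*(-3 - 90)) = -3*(132 - 90*(-137)*(-93)) = -3*(132 - 1146690) = -3*(-1146558) = 3439674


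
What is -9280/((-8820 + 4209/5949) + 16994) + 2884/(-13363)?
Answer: -8361715900/6189147901 ≈ -1.3510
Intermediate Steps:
-9280/((-8820 + 4209/5949) + 16994) + 2884/(-13363) = -9280/((-8820 + 4209*(1/5949)) + 16994) + 2884*(-1/13363) = -9280/((-8820 + 1403/1983) + 16994) - 412/1909 = -9280/(-17488657/1983 + 16994) - 412/1909 = -9280/16210445/1983 - 412/1909 = -9280*1983/16210445 - 412/1909 = -3680448/3242089 - 412/1909 = -8361715900/6189147901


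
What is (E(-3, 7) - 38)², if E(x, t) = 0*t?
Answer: 1444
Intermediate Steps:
E(x, t) = 0
(E(-3, 7) - 38)² = (0 - 38)² = (-38)² = 1444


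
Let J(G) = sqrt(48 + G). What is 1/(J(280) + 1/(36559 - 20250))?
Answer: -16309/87242581767 + 531966962*sqrt(82)/87242581767 ≈ 0.055216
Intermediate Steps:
1/(J(280) + 1/(36559 - 20250)) = 1/(sqrt(48 + 280) + 1/(36559 - 20250)) = 1/(sqrt(328) + 1/16309) = 1/(2*sqrt(82) + 1/16309) = 1/(1/16309 + 2*sqrt(82))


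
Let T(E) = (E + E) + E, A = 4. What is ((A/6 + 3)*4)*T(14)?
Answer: 616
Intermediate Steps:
T(E) = 3*E (T(E) = 2*E + E = 3*E)
((A/6 + 3)*4)*T(14) = ((4/6 + 3)*4)*(3*14) = ((4*(1/6) + 3)*4)*42 = ((2/3 + 3)*4)*42 = ((11/3)*4)*42 = (44/3)*42 = 616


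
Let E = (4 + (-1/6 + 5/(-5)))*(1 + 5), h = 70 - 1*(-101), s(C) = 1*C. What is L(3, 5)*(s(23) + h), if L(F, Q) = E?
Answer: 3298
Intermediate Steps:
s(C) = C
h = 171 (h = 70 + 101 = 171)
E = 17 (E = (4 + (-1*⅙ + 5*(-⅕)))*6 = (4 + (-⅙ - 1))*6 = (4 - 7/6)*6 = (17/6)*6 = 17)
L(F, Q) = 17
L(3, 5)*(s(23) + h) = 17*(23 + 171) = 17*194 = 3298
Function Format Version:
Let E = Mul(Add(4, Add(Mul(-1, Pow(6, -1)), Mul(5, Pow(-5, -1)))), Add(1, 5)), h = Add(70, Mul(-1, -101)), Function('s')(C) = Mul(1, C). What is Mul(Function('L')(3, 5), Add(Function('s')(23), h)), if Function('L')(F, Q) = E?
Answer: 3298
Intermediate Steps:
Function('s')(C) = C
h = 171 (h = Add(70, 101) = 171)
E = 17 (E = Mul(Add(4, Add(Mul(-1, Rational(1, 6)), Mul(5, Rational(-1, 5)))), 6) = Mul(Add(4, Add(Rational(-1, 6), -1)), 6) = Mul(Add(4, Rational(-7, 6)), 6) = Mul(Rational(17, 6), 6) = 17)
Function('L')(F, Q) = 17
Mul(Function('L')(3, 5), Add(Function('s')(23), h)) = Mul(17, Add(23, 171)) = Mul(17, 194) = 3298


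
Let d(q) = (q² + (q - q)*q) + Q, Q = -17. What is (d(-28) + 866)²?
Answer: 2666689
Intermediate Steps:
d(q) = -17 + q² (d(q) = (q² + (q - q)*q) - 17 = (q² + 0*q) - 17 = (q² + 0) - 17 = q² - 17 = -17 + q²)
(d(-28) + 866)² = ((-17 + (-28)²) + 866)² = ((-17 + 784) + 866)² = (767 + 866)² = 1633² = 2666689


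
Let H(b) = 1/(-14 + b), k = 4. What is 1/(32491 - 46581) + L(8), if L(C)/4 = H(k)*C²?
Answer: -72141/2818 ≈ -25.600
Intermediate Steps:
L(C) = -2*C²/5 (L(C) = 4*(C²/(-14 + 4)) = 4*(C²/(-10)) = 4*(-C²/10) = -2*C²/5)
1/(32491 - 46581) + L(8) = 1/(32491 - 46581) - ⅖*8² = 1/(-14090) - ⅖*64 = -1/14090 - 128/5 = -72141/2818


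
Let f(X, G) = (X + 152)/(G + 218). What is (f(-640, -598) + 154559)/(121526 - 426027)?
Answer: -14683227/28927595 ≈ -0.50759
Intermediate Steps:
f(X, G) = (152 + X)/(218 + G)
(f(-640, -598) + 154559)/(121526 - 426027) = ((152 - 640)/(218 - 598) + 154559)/(121526 - 426027) = (-488/(-380) + 154559)/(-304501) = (-1/380*(-488) + 154559)*(-1/304501) = (122/95 + 154559)*(-1/304501) = (14683227/95)*(-1/304501) = -14683227/28927595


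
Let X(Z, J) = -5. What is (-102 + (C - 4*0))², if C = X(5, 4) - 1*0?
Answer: 11449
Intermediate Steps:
C = -5 (C = -5 - 1*0 = -5 + 0 = -5)
(-102 + (C - 4*0))² = (-102 + (-5 - 4*0))² = (-102 + (-5 + 0))² = (-102 - 5)² = (-107)² = 11449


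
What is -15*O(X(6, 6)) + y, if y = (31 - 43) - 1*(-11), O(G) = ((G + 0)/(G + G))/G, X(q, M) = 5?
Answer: -5/2 ≈ -2.5000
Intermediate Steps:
O(G) = 1/(2*G) (O(G) = (G/((2*G)))/G = (G*(1/(2*G)))/G = 1/(2*G))
y = -1 (y = -12 + 11 = -1)
-15*O(X(6, 6)) + y = -15/(2*5) - 1 = -15*⅒ - 1 = -3/2 - 1 = -5/2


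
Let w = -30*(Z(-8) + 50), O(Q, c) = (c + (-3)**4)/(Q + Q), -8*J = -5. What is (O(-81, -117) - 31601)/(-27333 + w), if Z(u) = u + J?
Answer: 1137628/1030023 ≈ 1.1045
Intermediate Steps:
J = 5/8 (J = -1/8*(-5) = 5/8 ≈ 0.62500)
Z(u) = 5/8 + u (Z(u) = u + 5/8 = 5/8 + u)
O(Q, c) = (81 + c)/(2*Q) (O(Q, c) = (c + 81)/((2*Q)) = (81 + c)*(1/(2*Q)) = (81 + c)/(2*Q))
w = -5115/4 (w = -30*((5/8 - 8) + 50) = -30*(-59/8 + 50) = -30*341/8 = -5115/4 ≈ -1278.8)
(O(-81, -117) - 31601)/(-27333 + w) = ((1/2)*(81 - 117)/(-81) - 31601)/(-27333 - 5115/4) = ((1/2)*(-1/81)*(-36) - 31601)/(-114447/4) = (2/9 - 31601)*(-4/114447) = -284407/9*(-4/114447) = 1137628/1030023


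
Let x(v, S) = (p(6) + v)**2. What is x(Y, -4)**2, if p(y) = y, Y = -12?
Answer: 1296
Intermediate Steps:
x(v, S) = (6 + v)**2
x(Y, -4)**2 = ((6 - 12)**2)**2 = ((-6)**2)**2 = 36**2 = 1296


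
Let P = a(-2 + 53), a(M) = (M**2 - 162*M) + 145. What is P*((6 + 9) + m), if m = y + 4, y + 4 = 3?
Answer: -99288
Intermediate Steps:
y = -1 (y = -4 + 3 = -1)
a(M) = 145 + M**2 - 162*M
P = -5516 (P = 145 + (-2 + 53)**2 - 162*(-2 + 53) = 145 + 51**2 - 162*51 = 145 + 2601 - 8262 = -5516)
m = 3 (m = -1 + 4 = 3)
P*((6 + 9) + m) = -5516*((6 + 9) + 3) = -5516*(15 + 3) = -5516*18 = -99288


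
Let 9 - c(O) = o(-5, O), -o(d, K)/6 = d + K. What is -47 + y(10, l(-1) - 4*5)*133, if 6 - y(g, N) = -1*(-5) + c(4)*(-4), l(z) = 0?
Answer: 1682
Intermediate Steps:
o(d, K) = -6*K - 6*d (o(d, K) = -6*(d + K) = -6*(K + d) = -6*K - 6*d)
c(O) = -21 + 6*O (c(O) = 9 - (-6*O - 6*(-5)) = 9 - (-6*O + 30) = 9 - (30 - 6*O) = 9 + (-30 + 6*O) = -21 + 6*O)
y(g, N) = 13 (y(g, N) = 6 - (-1*(-5) + (-21 + 6*4)*(-4)) = 6 - (5 + (-21 + 24)*(-4)) = 6 - (5 + 3*(-4)) = 6 - (5 - 12) = 6 - 1*(-7) = 6 + 7 = 13)
-47 + y(10, l(-1) - 4*5)*133 = -47 + 13*133 = -47 + 1729 = 1682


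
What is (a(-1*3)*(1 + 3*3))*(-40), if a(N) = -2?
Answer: 800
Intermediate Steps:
(a(-1*3)*(1 + 3*3))*(-40) = -2*(1 + 3*3)*(-40) = -2*(1 + 9)*(-40) = -2*10*(-40) = -20*(-40) = 800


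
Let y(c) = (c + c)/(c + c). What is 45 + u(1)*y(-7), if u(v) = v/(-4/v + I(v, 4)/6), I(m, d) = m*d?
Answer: 447/10 ≈ 44.700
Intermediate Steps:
I(m, d) = d*m
u(v) = v/(-4/v + 2*v/3) (u(v) = v/(-4/v + (4*v)/6) = v/(-4/v + (4*v)*(⅙)) = v/(-4/v + 2*v/3))
y(c) = 1 (y(c) = (2*c)/((2*c)) = (2*c)*(1/(2*c)) = 1)
45 + u(1)*y(-7) = 45 + ((3/2)*1²/(-6 + 1²))*1 = 45 + ((3/2)*1/(-6 + 1))*1 = 45 + ((3/2)*1/(-5))*1 = 45 + ((3/2)*1*(-⅕))*1 = 45 - 3/10*1 = 45 - 3/10 = 447/10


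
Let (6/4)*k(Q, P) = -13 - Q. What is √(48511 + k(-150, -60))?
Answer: √437421/3 ≈ 220.46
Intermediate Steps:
k(Q, P) = -26/3 - 2*Q/3 (k(Q, P) = 2*(-13 - Q)/3 = -26/3 - 2*Q/3)
√(48511 + k(-150, -60)) = √(48511 + (-26/3 - ⅔*(-150))) = √(48511 + (-26/3 + 100)) = √(48511 + 274/3) = √(145807/3) = √437421/3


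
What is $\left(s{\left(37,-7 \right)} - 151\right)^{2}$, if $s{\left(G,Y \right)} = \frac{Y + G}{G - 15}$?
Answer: $\frac{2709316}{121} \approx 22391.0$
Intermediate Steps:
$s{\left(G,Y \right)} = \frac{G + Y}{-15 + G}$
$\left(s{\left(37,-7 \right)} - 151\right)^{2} = \left(\frac{37 - 7}{-15 + 37} - 151\right)^{2} = \left(\frac{1}{22} \cdot 30 - 151\right)^{2} = \left(\frac{15}{11} - 151\right)^{2} = \left(- \frac{1646}{11}\right)^{2} = \frac{2709316}{121}$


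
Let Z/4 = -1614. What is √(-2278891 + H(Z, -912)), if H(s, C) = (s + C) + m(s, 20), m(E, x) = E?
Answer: I*√2292715 ≈ 1514.2*I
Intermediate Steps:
Z = -6456 (Z = 4*(-1614) = -6456)
H(s, C) = C + 2*s (H(s, C) = (s + C) + s = (C + s) + s = C + 2*s)
√(-2278891 + H(Z, -912)) = √(-2278891 + (-912 + 2*(-6456))) = √(-2278891 + (-912 - 12912)) = √(-2278891 - 13824) = √(-2292715) = I*√2292715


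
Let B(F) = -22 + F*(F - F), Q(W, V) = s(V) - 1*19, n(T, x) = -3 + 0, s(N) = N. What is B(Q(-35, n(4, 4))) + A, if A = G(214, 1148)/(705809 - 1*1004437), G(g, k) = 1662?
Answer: -3285739/149314 ≈ -22.006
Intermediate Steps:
n(T, x) = -3
Q(W, V) = -19 + V (Q(W, V) = V - 1*19 = V - 19 = -19 + V)
B(F) = -22 (B(F) = -22 + F*0 = -22 + 0 = -22)
A = -831/149314 (A = 1662/(705809 - 1*1004437) = 1662/(705809 - 1004437) = 1662/(-298628) = 1662*(-1/298628) = -831/149314 ≈ -0.0055654)
B(Q(-35, n(4, 4))) + A = -22 - 831/149314 = -3285739/149314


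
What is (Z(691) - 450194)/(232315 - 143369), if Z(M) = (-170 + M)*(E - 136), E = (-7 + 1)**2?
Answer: -19319/3421 ≈ -5.6472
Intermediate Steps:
E = 36 (E = (-6)**2 = 36)
Z(M) = 17000 - 100*M (Z(M) = (-170 + M)*(36 - 136) = (-170 + M)*(-100) = 17000 - 100*M)
(Z(691) - 450194)/(232315 - 143369) = ((17000 - 100*691) - 450194)/(232315 - 143369) = ((17000 - 69100) - 450194)/88946 = (-52100 - 450194)*(1/88946) = -502294*1/88946 = -19319/3421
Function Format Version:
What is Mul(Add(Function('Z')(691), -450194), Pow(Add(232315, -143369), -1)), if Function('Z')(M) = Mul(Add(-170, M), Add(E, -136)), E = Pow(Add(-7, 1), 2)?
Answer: Rational(-19319, 3421) ≈ -5.6472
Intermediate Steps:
E = 36 (E = Pow(-6, 2) = 36)
Function('Z')(M) = Add(17000, Mul(-100, M)) (Function('Z')(M) = Mul(Add(-170, M), Add(36, -136)) = Mul(Add(-170, M), -100) = Add(17000, Mul(-100, M)))
Mul(Add(Function('Z')(691), -450194), Pow(Add(232315, -143369), -1)) = Mul(Add(Add(17000, Mul(-100, 691)), -450194), Pow(Add(232315, -143369), -1)) = Mul(Add(Add(17000, -69100), -450194), Pow(88946, -1)) = Mul(Add(-52100, -450194), Rational(1, 88946)) = Mul(-502294, Rational(1, 88946)) = Rational(-19319, 3421)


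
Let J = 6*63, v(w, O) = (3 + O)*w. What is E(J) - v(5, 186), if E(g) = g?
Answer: -567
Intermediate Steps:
v(w, O) = w*(3 + O)
J = 378
E(J) - v(5, 186) = 378 - 5*(3 + 186) = 378 - 5*189 = 378 - 1*945 = 378 - 945 = -567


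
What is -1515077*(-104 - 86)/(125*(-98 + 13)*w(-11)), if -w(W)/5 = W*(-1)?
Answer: 57572926/116875 ≈ 492.60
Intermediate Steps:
w(W) = 5*W (w(W) = -5*W*(-1) = -(-5)*W = 5*W)
-1515077*(-104 - 86)/(125*(-98 + 13)*w(-11)) = -1515077*(-(-104 - 86)/(6875*(-98 + 13))) = -1515077/((-85/(-190)*125)*(-55)) = -1515077/((-85*(-1/190)*125)*(-55)) = -1515077/(((17/38)*125)*(-55)) = -1515077/((2125/38)*(-55)) = -1515077/(-116875/38) = -1515077*(-38/116875) = 57572926/116875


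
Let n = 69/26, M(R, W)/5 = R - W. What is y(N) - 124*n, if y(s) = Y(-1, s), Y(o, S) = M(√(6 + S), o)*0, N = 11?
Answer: -4278/13 ≈ -329.08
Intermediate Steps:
M(R, W) = -5*W + 5*R (M(R, W) = 5*(R - W) = -5*W + 5*R)
n = 69/26 (n = 69*(1/26) = 69/26 ≈ 2.6538)
Y(o, S) = 0 (Y(o, S) = (-5*o + 5*√(6 + S))*0 = 0)
y(s) = 0
y(N) - 124*n = 0 - 124*69/26 = 0 - 4278/13 = -4278/13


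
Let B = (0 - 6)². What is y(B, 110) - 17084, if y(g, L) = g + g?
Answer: -17012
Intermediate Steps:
B = 36 (B = (-6)² = 36)
y(g, L) = 2*g
y(B, 110) - 17084 = 2*36 - 17084 = 72 - 17084 = -17012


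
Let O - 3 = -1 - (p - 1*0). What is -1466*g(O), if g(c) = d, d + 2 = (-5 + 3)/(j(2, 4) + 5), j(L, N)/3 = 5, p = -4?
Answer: 15393/5 ≈ 3078.6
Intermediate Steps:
j(L, N) = 15 (j(L, N) = 3*5 = 15)
d = -21/10 (d = -2 + (-5 + 3)/(15 + 5) = -2 - 2/20 = -2 - 2*1/20 = -2 - ⅒ = -21/10 ≈ -2.1000)
O = 6 (O = 3 + (-1 - (-4 - 1*0)) = 3 + (-1 - (-4 + 0)) = 3 + (-1 - 1*(-4)) = 3 + (-1 + 4) = 3 + 3 = 6)
g(c) = -21/10
-1466*g(O) = -1466*(-21/10) = 15393/5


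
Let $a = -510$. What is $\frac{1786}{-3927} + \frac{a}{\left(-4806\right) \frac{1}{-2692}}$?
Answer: $- \frac{300002242}{1048509} \approx -286.12$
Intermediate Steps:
$\frac{1786}{-3927} + \frac{a}{\left(-4806\right) \frac{1}{-2692}} = \frac{1786}{-3927} - \frac{510}{\left(-4806\right) \frac{1}{-2692}} = 1786 \left(- \frac{1}{3927}\right) - \frac{510}{\left(-4806\right) \left(- \frac{1}{2692}\right)} = - \frac{1786}{3927} - \frac{510}{\frac{2403}{1346}} = - \frac{1786}{3927} - \frac{228820}{801} = - \frac{300002242}{1048509}$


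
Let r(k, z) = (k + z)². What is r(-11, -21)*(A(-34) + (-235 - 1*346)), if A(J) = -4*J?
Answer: -455680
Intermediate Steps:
r(-11, -21)*(A(-34) + (-235 - 1*346)) = (-11 - 21)²*(-4*(-34) + (-235 - 1*346)) = (-32)²*(136 + (-235 - 346)) = 1024*(136 - 581) = 1024*(-445) = -455680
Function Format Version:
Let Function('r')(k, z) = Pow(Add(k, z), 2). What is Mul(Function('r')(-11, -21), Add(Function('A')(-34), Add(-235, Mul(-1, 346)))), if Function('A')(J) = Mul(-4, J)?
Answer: -455680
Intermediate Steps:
Mul(Function('r')(-11, -21), Add(Function('A')(-34), Add(-235, Mul(-1, 346)))) = Mul(Pow(Add(-11, -21), 2), Add(Mul(-4, -34), Add(-235, Mul(-1, 346)))) = Mul(Pow(-32, 2), Add(136, Add(-235, -346))) = Mul(1024, Add(136, -581)) = Mul(1024, -445) = -455680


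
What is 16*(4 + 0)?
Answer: 64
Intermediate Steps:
16*(4 + 0) = 16*4 = 64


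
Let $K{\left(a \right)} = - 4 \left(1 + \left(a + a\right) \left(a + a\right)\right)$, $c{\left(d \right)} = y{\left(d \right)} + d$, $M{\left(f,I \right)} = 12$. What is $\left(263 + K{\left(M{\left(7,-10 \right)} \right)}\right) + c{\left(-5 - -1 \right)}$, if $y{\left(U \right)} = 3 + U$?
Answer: $-2050$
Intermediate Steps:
$c{\left(d \right)} = 3 + 2 d$ ($c{\left(d \right)} = \left(3 + d\right) + d = 3 + 2 d$)
$K{\left(a \right)} = -4 - 16 a^{2}$ ($K{\left(a \right)} = - 4 \left(1 + 2 a 2 a\right) = - 4 \left(1 + 4 a^{2}\right) = -4 - 16 a^{2}$)
$\left(263 + K{\left(M{\left(7,-10 \right)} \right)}\right) + c{\left(-5 - -1 \right)} = \left(263 - \left(4 + 16 \cdot 12^{2}\right)\right) + \left(3 + 2 \left(-5 - -1\right)\right) = \left(263 - 2308\right) + \left(3 + 2 \left(-5 + 1\right)\right) = \left(263 - 2308\right) + \left(3 + 2 \left(-4\right)\right) = \left(263 - 2308\right) + \left(3 - 8\right) = -2045 - 5 = -2050$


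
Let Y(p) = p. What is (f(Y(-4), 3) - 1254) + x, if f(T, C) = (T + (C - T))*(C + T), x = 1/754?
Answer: -947777/754 ≈ -1257.0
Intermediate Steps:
x = 1/754 ≈ 0.0013263
f(T, C) = C*(C + T)
(f(Y(-4), 3) - 1254) + x = (3*(3 - 4) - 1254) + 1/754 = (3*(-1) - 1254) + 1/754 = (-3 - 1254) + 1/754 = -1257 + 1/754 = -947777/754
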